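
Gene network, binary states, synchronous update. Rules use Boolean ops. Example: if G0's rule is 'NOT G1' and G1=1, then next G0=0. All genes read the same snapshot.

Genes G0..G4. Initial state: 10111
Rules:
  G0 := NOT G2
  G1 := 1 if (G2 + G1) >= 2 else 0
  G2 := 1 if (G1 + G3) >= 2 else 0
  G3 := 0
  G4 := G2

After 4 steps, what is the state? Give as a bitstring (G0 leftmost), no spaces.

Step 1: G0=NOT G2=NOT 1=0 G1=(1+0>=2)=0 G2=(0+1>=2)=0 G3=0(const) G4=G2=1 -> 00001
Step 2: G0=NOT G2=NOT 0=1 G1=(0+0>=2)=0 G2=(0+0>=2)=0 G3=0(const) G4=G2=0 -> 10000
Step 3: G0=NOT G2=NOT 0=1 G1=(0+0>=2)=0 G2=(0+0>=2)=0 G3=0(const) G4=G2=0 -> 10000
Step 4: G0=NOT G2=NOT 0=1 G1=(0+0>=2)=0 G2=(0+0>=2)=0 G3=0(const) G4=G2=0 -> 10000

10000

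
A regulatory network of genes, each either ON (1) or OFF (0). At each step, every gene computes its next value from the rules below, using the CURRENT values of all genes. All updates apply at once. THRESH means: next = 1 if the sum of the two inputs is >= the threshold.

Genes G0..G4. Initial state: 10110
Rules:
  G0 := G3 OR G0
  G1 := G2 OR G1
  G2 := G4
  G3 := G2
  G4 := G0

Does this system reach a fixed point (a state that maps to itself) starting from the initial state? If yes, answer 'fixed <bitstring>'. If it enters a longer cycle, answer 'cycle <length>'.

Step 0: 10110
Step 1: G0=G3|G0=1|1=1 G1=G2|G1=1|0=1 G2=G4=0 G3=G2=1 G4=G0=1 -> 11011
Step 2: G0=G3|G0=1|1=1 G1=G2|G1=0|1=1 G2=G4=1 G3=G2=0 G4=G0=1 -> 11101
Step 3: G0=G3|G0=0|1=1 G1=G2|G1=1|1=1 G2=G4=1 G3=G2=1 G4=G0=1 -> 11111
Step 4: G0=G3|G0=1|1=1 G1=G2|G1=1|1=1 G2=G4=1 G3=G2=1 G4=G0=1 -> 11111
Fixed point reached at step 3: 11111

Answer: fixed 11111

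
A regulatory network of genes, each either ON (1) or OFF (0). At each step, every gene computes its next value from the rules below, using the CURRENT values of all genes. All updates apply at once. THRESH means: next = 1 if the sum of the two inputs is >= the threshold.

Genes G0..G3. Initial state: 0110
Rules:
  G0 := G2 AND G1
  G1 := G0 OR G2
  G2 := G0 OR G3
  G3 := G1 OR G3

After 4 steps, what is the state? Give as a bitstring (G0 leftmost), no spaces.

Step 1: G0=G2&G1=1&1=1 G1=G0|G2=0|1=1 G2=G0|G3=0|0=0 G3=G1|G3=1|0=1 -> 1101
Step 2: G0=G2&G1=0&1=0 G1=G0|G2=1|0=1 G2=G0|G3=1|1=1 G3=G1|G3=1|1=1 -> 0111
Step 3: G0=G2&G1=1&1=1 G1=G0|G2=0|1=1 G2=G0|G3=0|1=1 G3=G1|G3=1|1=1 -> 1111
Step 4: G0=G2&G1=1&1=1 G1=G0|G2=1|1=1 G2=G0|G3=1|1=1 G3=G1|G3=1|1=1 -> 1111

1111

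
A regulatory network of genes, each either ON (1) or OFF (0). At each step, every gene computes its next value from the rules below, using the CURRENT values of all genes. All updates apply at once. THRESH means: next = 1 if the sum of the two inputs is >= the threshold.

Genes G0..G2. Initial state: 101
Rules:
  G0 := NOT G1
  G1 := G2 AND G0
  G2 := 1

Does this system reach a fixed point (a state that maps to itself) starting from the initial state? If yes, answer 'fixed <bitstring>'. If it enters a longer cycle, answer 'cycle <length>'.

Answer: cycle 4

Derivation:
Step 0: 101
Step 1: G0=NOT G1=NOT 0=1 G1=G2&G0=1&1=1 G2=1(const) -> 111
Step 2: G0=NOT G1=NOT 1=0 G1=G2&G0=1&1=1 G2=1(const) -> 011
Step 3: G0=NOT G1=NOT 1=0 G1=G2&G0=1&0=0 G2=1(const) -> 001
Step 4: G0=NOT G1=NOT 0=1 G1=G2&G0=1&0=0 G2=1(const) -> 101
Cycle of length 4 starting at step 0 -> no fixed point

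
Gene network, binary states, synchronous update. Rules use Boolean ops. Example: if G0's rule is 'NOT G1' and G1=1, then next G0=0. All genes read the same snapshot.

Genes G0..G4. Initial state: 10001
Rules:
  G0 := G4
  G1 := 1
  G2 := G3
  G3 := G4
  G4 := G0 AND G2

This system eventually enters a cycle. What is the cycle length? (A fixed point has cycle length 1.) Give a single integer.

Answer: 1

Derivation:
Step 0: 10001
Step 1: G0=G4=1 G1=1(const) G2=G3=0 G3=G4=1 G4=G0&G2=1&0=0 -> 11010
Step 2: G0=G4=0 G1=1(const) G2=G3=1 G3=G4=0 G4=G0&G2=1&0=0 -> 01100
Step 3: G0=G4=0 G1=1(const) G2=G3=0 G3=G4=0 G4=G0&G2=0&1=0 -> 01000
Step 4: G0=G4=0 G1=1(const) G2=G3=0 G3=G4=0 G4=G0&G2=0&0=0 -> 01000
State from step 4 equals state from step 3 -> cycle length 1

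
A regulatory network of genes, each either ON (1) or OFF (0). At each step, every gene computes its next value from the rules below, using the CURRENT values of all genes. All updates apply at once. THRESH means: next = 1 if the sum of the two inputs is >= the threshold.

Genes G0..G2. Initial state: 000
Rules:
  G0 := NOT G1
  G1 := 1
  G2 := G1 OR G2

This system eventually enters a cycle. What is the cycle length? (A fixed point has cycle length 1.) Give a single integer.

Answer: 1

Derivation:
Step 0: 000
Step 1: G0=NOT G1=NOT 0=1 G1=1(const) G2=G1|G2=0|0=0 -> 110
Step 2: G0=NOT G1=NOT 1=0 G1=1(const) G2=G1|G2=1|0=1 -> 011
Step 3: G0=NOT G1=NOT 1=0 G1=1(const) G2=G1|G2=1|1=1 -> 011
State from step 3 equals state from step 2 -> cycle length 1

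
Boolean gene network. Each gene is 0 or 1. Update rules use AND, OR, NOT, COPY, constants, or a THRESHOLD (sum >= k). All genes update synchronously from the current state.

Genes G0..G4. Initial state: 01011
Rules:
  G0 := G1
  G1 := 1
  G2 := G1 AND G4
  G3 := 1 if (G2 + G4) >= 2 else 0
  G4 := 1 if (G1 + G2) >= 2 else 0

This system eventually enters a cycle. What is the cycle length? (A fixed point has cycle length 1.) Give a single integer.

Answer: 2

Derivation:
Step 0: 01011
Step 1: G0=G1=1 G1=1(const) G2=G1&G4=1&1=1 G3=(0+1>=2)=0 G4=(1+0>=2)=0 -> 11100
Step 2: G0=G1=1 G1=1(const) G2=G1&G4=1&0=0 G3=(1+0>=2)=0 G4=(1+1>=2)=1 -> 11001
Step 3: G0=G1=1 G1=1(const) G2=G1&G4=1&1=1 G3=(0+1>=2)=0 G4=(1+0>=2)=0 -> 11100
State from step 3 equals state from step 1 -> cycle length 2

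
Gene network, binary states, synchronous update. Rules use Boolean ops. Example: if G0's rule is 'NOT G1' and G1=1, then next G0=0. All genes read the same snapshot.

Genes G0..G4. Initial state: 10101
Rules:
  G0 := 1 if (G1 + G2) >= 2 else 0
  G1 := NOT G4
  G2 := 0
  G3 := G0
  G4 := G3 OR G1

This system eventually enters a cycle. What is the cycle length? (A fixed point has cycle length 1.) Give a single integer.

Answer: 4

Derivation:
Step 0: 10101
Step 1: G0=(0+1>=2)=0 G1=NOT G4=NOT 1=0 G2=0(const) G3=G0=1 G4=G3|G1=0|0=0 -> 00010
Step 2: G0=(0+0>=2)=0 G1=NOT G4=NOT 0=1 G2=0(const) G3=G0=0 G4=G3|G1=1|0=1 -> 01001
Step 3: G0=(1+0>=2)=0 G1=NOT G4=NOT 1=0 G2=0(const) G3=G0=0 G4=G3|G1=0|1=1 -> 00001
Step 4: G0=(0+0>=2)=0 G1=NOT G4=NOT 1=0 G2=0(const) G3=G0=0 G4=G3|G1=0|0=0 -> 00000
Step 5: G0=(0+0>=2)=0 G1=NOT G4=NOT 0=1 G2=0(const) G3=G0=0 G4=G3|G1=0|0=0 -> 01000
Step 6: G0=(1+0>=2)=0 G1=NOT G4=NOT 0=1 G2=0(const) G3=G0=0 G4=G3|G1=0|1=1 -> 01001
State from step 6 equals state from step 2 -> cycle length 4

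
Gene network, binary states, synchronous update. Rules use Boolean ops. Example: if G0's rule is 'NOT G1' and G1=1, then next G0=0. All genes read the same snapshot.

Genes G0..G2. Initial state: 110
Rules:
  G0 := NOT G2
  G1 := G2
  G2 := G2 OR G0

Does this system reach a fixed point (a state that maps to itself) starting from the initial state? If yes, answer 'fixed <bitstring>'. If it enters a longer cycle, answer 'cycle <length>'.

Step 0: 110
Step 1: G0=NOT G2=NOT 0=1 G1=G2=0 G2=G2|G0=0|1=1 -> 101
Step 2: G0=NOT G2=NOT 1=0 G1=G2=1 G2=G2|G0=1|1=1 -> 011
Step 3: G0=NOT G2=NOT 1=0 G1=G2=1 G2=G2|G0=1|0=1 -> 011
Fixed point reached at step 2: 011

Answer: fixed 011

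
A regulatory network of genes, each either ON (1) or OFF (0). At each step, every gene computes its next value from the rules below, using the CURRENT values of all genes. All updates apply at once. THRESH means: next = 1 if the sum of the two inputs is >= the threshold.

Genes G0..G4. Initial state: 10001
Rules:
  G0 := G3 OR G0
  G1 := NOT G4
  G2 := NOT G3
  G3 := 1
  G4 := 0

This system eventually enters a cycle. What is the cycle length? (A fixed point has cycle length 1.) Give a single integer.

Answer: 1

Derivation:
Step 0: 10001
Step 1: G0=G3|G0=0|1=1 G1=NOT G4=NOT 1=0 G2=NOT G3=NOT 0=1 G3=1(const) G4=0(const) -> 10110
Step 2: G0=G3|G0=1|1=1 G1=NOT G4=NOT 0=1 G2=NOT G3=NOT 1=0 G3=1(const) G4=0(const) -> 11010
Step 3: G0=G3|G0=1|1=1 G1=NOT G4=NOT 0=1 G2=NOT G3=NOT 1=0 G3=1(const) G4=0(const) -> 11010
State from step 3 equals state from step 2 -> cycle length 1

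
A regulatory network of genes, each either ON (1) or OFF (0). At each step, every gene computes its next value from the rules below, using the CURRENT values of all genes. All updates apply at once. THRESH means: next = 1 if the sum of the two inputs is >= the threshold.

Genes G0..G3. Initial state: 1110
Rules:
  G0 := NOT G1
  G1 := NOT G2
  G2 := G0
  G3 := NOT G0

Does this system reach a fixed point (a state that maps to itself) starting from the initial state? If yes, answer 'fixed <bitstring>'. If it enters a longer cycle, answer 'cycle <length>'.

Answer: cycle 3

Derivation:
Step 0: 1110
Step 1: G0=NOT G1=NOT 1=0 G1=NOT G2=NOT 1=0 G2=G0=1 G3=NOT G0=NOT 1=0 -> 0010
Step 2: G0=NOT G1=NOT 0=1 G1=NOT G2=NOT 1=0 G2=G0=0 G3=NOT G0=NOT 0=1 -> 1001
Step 3: G0=NOT G1=NOT 0=1 G1=NOT G2=NOT 0=1 G2=G0=1 G3=NOT G0=NOT 1=0 -> 1110
Cycle of length 3 starting at step 0 -> no fixed point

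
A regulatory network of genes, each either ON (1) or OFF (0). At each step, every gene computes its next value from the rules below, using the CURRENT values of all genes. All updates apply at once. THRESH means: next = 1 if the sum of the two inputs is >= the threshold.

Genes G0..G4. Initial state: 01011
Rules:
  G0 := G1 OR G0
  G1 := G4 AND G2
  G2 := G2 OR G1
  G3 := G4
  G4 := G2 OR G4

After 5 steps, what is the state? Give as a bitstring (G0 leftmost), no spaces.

Step 1: G0=G1|G0=1|0=1 G1=G4&G2=1&0=0 G2=G2|G1=0|1=1 G3=G4=1 G4=G2|G4=0|1=1 -> 10111
Step 2: G0=G1|G0=0|1=1 G1=G4&G2=1&1=1 G2=G2|G1=1|0=1 G3=G4=1 G4=G2|G4=1|1=1 -> 11111
Step 3: G0=G1|G0=1|1=1 G1=G4&G2=1&1=1 G2=G2|G1=1|1=1 G3=G4=1 G4=G2|G4=1|1=1 -> 11111
Step 4: G0=G1|G0=1|1=1 G1=G4&G2=1&1=1 G2=G2|G1=1|1=1 G3=G4=1 G4=G2|G4=1|1=1 -> 11111
Step 5: G0=G1|G0=1|1=1 G1=G4&G2=1&1=1 G2=G2|G1=1|1=1 G3=G4=1 G4=G2|G4=1|1=1 -> 11111

11111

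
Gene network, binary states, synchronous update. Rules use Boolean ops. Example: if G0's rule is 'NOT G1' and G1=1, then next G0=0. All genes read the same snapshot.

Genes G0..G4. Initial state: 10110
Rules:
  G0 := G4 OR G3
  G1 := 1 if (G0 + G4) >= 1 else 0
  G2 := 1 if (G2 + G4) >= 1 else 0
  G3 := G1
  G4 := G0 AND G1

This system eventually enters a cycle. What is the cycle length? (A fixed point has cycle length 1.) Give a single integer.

Answer: 1

Derivation:
Step 0: 10110
Step 1: G0=G4|G3=0|1=1 G1=(1+0>=1)=1 G2=(1+0>=1)=1 G3=G1=0 G4=G0&G1=1&0=0 -> 11100
Step 2: G0=G4|G3=0|0=0 G1=(1+0>=1)=1 G2=(1+0>=1)=1 G3=G1=1 G4=G0&G1=1&1=1 -> 01111
Step 3: G0=G4|G3=1|1=1 G1=(0+1>=1)=1 G2=(1+1>=1)=1 G3=G1=1 G4=G0&G1=0&1=0 -> 11110
Step 4: G0=G4|G3=0|1=1 G1=(1+0>=1)=1 G2=(1+0>=1)=1 G3=G1=1 G4=G0&G1=1&1=1 -> 11111
Step 5: G0=G4|G3=1|1=1 G1=(1+1>=1)=1 G2=(1+1>=1)=1 G3=G1=1 G4=G0&G1=1&1=1 -> 11111
State from step 5 equals state from step 4 -> cycle length 1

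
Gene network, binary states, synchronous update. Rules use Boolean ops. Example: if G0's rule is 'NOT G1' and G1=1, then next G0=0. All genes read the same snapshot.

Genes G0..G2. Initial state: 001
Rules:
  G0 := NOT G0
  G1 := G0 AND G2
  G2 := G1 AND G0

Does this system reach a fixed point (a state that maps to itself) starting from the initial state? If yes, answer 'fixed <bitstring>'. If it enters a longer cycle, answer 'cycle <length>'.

Answer: cycle 2

Derivation:
Step 0: 001
Step 1: G0=NOT G0=NOT 0=1 G1=G0&G2=0&1=0 G2=G1&G0=0&0=0 -> 100
Step 2: G0=NOT G0=NOT 1=0 G1=G0&G2=1&0=0 G2=G1&G0=0&1=0 -> 000
Step 3: G0=NOT G0=NOT 0=1 G1=G0&G2=0&0=0 G2=G1&G0=0&0=0 -> 100
Cycle of length 2 starting at step 1 -> no fixed point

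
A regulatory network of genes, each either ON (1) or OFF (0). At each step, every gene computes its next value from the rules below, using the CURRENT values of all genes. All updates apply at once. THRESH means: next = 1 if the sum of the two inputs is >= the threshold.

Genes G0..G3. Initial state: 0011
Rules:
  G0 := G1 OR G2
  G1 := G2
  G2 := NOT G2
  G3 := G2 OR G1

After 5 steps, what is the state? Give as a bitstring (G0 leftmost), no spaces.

Step 1: G0=G1|G2=0|1=1 G1=G2=1 G2=NOT G2=NOT 1=0 G3=G2|G1=1|0=1 -> 1101
Step 2: G0=G1|G2=1|0=1 G1=G2=0 G2=NOT G2=NOT 0=1 G3=G2|G1=0|1=1 -> 1011
Step 3: G0=G1|G2=0|1=1 G1=G2=1 G2=NOT G2=NOT 1=0 G3=G2|G1=1|0=1 -> 1101
Step 4: G0=G1|G2=1|0=1 G1=G2=0 G2=NOT G2=NOT 0=1 G3=G2|G1=0|1=1 -> 1011
Step 5: G0=G1|G2=0|1=1 G1=G2=1 G2=NOT G2=NOT 1=0 G3=G2|G1=1|0=1 -> 1101

1101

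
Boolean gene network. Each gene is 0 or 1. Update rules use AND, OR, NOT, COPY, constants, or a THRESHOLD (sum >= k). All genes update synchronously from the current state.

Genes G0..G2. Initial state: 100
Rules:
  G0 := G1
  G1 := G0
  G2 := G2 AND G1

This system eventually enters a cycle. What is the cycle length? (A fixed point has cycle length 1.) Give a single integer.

Step 0: 100
Step 1: G0=G1=0 G1=G0=1 G2=G2&G1=0&0=0 -> 010
Step 2: G0=G1=1 G1=G0=0 G2=G2&G1=0&1=0 -> 100
State from step 2 equals state from step 0 -> cycle length 2

Answer: 2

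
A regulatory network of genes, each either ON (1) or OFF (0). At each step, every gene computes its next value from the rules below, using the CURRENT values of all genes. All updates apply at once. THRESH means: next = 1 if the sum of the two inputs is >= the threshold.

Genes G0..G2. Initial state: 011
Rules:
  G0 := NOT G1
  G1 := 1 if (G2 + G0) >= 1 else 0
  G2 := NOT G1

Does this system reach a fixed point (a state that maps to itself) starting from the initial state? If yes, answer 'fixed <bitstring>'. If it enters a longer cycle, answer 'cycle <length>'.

Step 0: 011
Step 1: G0=NOT G1=NOT 1=0 G1=(1+0>=1)=1 G2=NOT G1=NOT 1=0 -> 010
Step 2: G0=NOT G1=NOT 1=0 G1=(0+0>=1)=0 G2=NOT G1=NOT 1=0 -> 000
Step 3: G0=NOT G1=NOT 0=1 G1=(0+0>=1)=0 G2=NOT G1=NOT 0=1 -> 101
Step 4: G0=NOT G1=NOT 0=1 G1=(1+1>=1)=1 G2=NOT G1=NOT 0=1 -> 111
Step 5: G0=NOT G1=NOT 1=0 G1=(1+1>=1)=1 G2=NOT G1=NOT 1=0 -> 010
Cycle of length 4 starting at step 1 -> no fixed point

Answer: cycle 4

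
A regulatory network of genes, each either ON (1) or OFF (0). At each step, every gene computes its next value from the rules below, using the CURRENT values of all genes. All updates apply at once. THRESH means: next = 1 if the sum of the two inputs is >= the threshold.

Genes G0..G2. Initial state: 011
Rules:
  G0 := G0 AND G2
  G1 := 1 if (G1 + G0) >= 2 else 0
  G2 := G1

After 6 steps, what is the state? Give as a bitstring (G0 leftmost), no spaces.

Step 1: G0=G0&G2=0&1=0 G1=(1+0>=2)=0 G2=G1=1 -> 001
Step 2: G0=G0&G2=0&1=0 G1=(0+0>=2)=0 G2=G1=0 -> 000
Step 3: G0=G0&G2=0&0=0 G1=(0+0>=2)=0 G2=G1=0 -> 000
Step 4: G0=G0&G2=0&0=0 G1=(0+0>=2)=0 G2=G1=0 -> 000
Step 5: G0=G0&G2=0&0=0 G1=(0+0>=2)=0 G2=G1=0 -> 000
Step 6: G0=G0&G2=0&0=0 G1=(0+0>=2)=0 G2=G1=0 -> 000

000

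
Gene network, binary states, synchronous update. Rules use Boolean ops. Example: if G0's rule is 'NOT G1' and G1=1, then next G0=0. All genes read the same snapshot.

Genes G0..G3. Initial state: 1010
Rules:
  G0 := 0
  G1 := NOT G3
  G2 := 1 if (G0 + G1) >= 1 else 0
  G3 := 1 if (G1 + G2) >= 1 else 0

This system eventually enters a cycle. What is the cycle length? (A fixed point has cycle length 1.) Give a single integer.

Step 0: 1010
Step 1: G0=0(const) G1=NOT G3=NOT 0=1 G2=(1+0>=1)=1 G3=(0+1>=1)=1 -> 0111
Step 2: G0=0(const) G1=NOT G3=NOT 1=0 G2=(0+1>=1)=1 G3=(1+1>=1)=1 -> 0011
Step 3: G0=0(const) G1=NOT G3=NOT 1=0 G2=(0+0>=1)=0 G3=(0+1>=1)=1 -> 0001
Step 4: G0=0(const) G1=NOT G3=NOT 1=0 G2=(0+0>=1)=0 G3=(0+0>=1)=0 -> 0000
Step 5: G0=0(const) G1=NOT G3=NOT 0=1 G2=(0+0>=1)=0 G3=(0+0>=1)=0 -> 0100
Step 6: G0=0(const) G1=NOT G3=NOT 0=1 G2=(0+1>=1)=1 G3=(1+0>=1)=1 -> 0111
State from step 6 equals state from step 1 -> cycle length 5

Answer: 5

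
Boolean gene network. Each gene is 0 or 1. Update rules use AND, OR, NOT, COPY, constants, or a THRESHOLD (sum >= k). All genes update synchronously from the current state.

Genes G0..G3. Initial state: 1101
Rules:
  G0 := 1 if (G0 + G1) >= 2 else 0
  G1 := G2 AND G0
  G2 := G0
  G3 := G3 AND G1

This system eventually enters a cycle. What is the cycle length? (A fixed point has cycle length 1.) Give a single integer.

Step 0: 1101
Step 1: G0=(1+1>=2)=1 G1=G2&G0=0&1=0 G2=G0=1 G3=G3&G1=1&1=1 -> 1011
Step 2: G0=(1+0>=2)=0 G1=G2&G0=1&1=1 G2=G0=1 G3=G3&G1=1&0=0 -> 0110
Step 3: G0=(0+1>=2)=0 G1=G2&G0=1&0=0 G2=G0=0 G3=G3&G1=0&1=0 -> 0000
Step 4: G0=(0+0>=2)=0 G1=G2&G0=0&0=0 G2=G0=0 G3=G3&G1=0&0=0 -> 0000
State from step 4 equals state from step 3 -> cycle length 1

Answer: 1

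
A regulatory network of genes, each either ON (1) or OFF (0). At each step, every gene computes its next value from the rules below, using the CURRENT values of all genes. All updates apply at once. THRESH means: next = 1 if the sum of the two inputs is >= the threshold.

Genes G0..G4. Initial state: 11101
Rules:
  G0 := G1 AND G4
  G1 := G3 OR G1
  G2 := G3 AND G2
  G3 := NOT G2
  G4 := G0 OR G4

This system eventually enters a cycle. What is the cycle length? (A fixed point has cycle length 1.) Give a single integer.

Step 0: 11101
Step 1: G0=G1&G4=1&1=1 G1=G3|G1=0|1=1 G2=G3&G2=0&1=0 G3=NOT G2=NOT 1=0 G4=G0|G4=1|1=1 -> 11001
Step 2: G0=G1&G4=1&1=1 G1=G3|G1=0|1=1 G2=G3&G2=0&0=0 G3=NOT G2=NOT 0=1 G4=G0|G4=1|1=1 -> 11011
Step 3: G0=G1&G4=1&1=1 G1=G3|G1=1|1=1 G2=G3&G2=1&0=0 G3=NOT G2=NOT 0=1 G4=G0|G4=1|1=1 -> 11011
State from step 3 equals state from step 2 -> cycle length 1

Answer: 1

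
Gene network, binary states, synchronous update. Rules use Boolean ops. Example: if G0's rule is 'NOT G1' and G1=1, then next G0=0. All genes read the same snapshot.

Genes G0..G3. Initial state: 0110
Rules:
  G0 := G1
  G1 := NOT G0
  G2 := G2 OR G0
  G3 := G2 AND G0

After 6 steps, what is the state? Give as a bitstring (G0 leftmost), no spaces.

Step 1: G0=G1=1 G1=NOT G0=NOT 0=1 G2=G2|G0=1|0=1 G3=G2&G0=1&0=0 -> 1110
Step 2: G0=G1=1 G1=NOT G0=NOT 1=0 G2=G2|G0=1|1=1 G3=G2&G0=1&1=1 -> 1011
Step 3: G0=G1=0 G1=NOT G0=NOT 1=0 G2=G2|G0=1|1=1 G3=G2&G0=1&1=1 -> 0011
Step 4: G0=G1=0 G1=NOT G0=NOT 0=1 G2=G2|G0=1|0=1 G3=G2&G0=1&0=0 -> 0110
Step 5: G0=G1=1 G1=NOT G0=NOT 0=1 G2=G2|G0=1|0=1 G3=G2&G0=1&0=0 -> 1110
Step 6: G0=G1=1 G1=NOT G0=NOT 1=0 G2=G2|G0=1|1=1 G3=G2&G0=1&1=1 -> 1011

1011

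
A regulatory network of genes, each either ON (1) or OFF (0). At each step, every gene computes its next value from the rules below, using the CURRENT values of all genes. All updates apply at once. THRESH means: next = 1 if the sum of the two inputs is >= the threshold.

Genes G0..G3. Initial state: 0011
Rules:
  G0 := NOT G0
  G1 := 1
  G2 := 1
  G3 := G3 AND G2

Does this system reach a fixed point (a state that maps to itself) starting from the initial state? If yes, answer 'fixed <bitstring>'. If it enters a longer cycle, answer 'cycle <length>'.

Answer: cycle 2

Derivation:
Step 0: 0011
Step 1: G0=NOT G0=NOT 0=1 G1=1(const) G2=1(const) G3=G3&G2=1&1=1 -> 1111
Step 2: G0=NOT G0=NOT 1=0 G1=1(const) G2=1(const) G3=G3&G2=1&1=1 -> 0111
Step 3: G0=NOT G0=NOT 0=1 G1=1(const) G2=1(const) G3=G3&G2=1&1=1 -> 1111
Cycle of length 2 starting at step 1 -> no fixed point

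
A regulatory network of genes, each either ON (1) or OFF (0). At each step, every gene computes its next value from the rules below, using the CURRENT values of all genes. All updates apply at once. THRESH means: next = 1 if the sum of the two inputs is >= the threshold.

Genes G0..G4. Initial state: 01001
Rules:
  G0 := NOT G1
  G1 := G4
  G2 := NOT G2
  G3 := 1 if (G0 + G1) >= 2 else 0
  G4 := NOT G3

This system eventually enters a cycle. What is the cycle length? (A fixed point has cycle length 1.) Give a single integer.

Answer: 2

Derivation:
Step 0: 01001
Step 1: G0=NOT G1=NOT 1=0 G1=G4=1 G2=NOT G2=NOT 0=1 G3=(0+1>=2)=0 G4=NOT G3=NOT 0=1 -> 01101
Step 2: G0=NOT G1=NOT 1=0 G1=G4=1 G2=NOT G2=NOT 1=0 G3=(0+1>=2)=0 G4=NOT G3=NOT 0=1 -> 01001
State from step 2 equals state from step 0 -> cycle length 2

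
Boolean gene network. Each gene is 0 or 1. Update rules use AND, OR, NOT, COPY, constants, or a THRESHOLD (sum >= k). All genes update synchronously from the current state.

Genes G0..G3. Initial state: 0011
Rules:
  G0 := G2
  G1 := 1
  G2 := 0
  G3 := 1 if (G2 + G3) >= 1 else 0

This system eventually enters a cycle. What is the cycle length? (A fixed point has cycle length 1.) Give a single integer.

Step 0: 0011
Step 1: G0=G2=1 G1=1(const) G2=0(const) G3=(1+1>=1)=1 -> 1101
Step 2: G0=G2=0 G1=1(const) G2=0(const) G3=(0+1>=1)=1 -> 0101
Step 3: G0=G2=0 G1=1(const) G2=0(const) G3=(0+1>=1)=1 -> 0101
State from step 3 equals state from step 2 -> cycle length 1

Answer: 1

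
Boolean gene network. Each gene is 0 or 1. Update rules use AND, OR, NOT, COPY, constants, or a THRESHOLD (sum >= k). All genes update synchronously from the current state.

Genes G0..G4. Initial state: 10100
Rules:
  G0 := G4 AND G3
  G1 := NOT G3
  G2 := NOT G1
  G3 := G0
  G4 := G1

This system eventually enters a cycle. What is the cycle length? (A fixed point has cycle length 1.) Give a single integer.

Step 0: 10100
Step 1: G0=G4&G3=0&0=0 G1=NOT G3=NOT 0=1 G2=NOT G1=NOT 0=1 G3=G0=1 G4=G1=0 -> 01110
Step 2: G0=G4&G3=0&1=0 G1=NOT G3=NOT 1=0 G2=NOT G1=NOT 1=0 G3=G0=0 G4=G1=1 -> 00001
Step 3: G0=G4&G3=1&0=0 G1=NOT G3=NOT 0=1 G2=NOT G1=NOT 0=1 G3=G0=0 G4=G1=0 -> 01100
Step 4: G0=G4&G3=0&0=0 G1=NOT G3=NOT 0=1 G2=NOT G1=NOT 1=0 G3=G0=0 G4=G1=1 -> 01001
Step 5: G0=G4&G3=1&0=0 G1=NOT G3=NOT 0=1 G2=NOT G1=NOT 1=0 G3=G0=0 G4=G1=1 -> 01001
State from step 5 equals state from step 4 -> cycle length 1

Answer: 1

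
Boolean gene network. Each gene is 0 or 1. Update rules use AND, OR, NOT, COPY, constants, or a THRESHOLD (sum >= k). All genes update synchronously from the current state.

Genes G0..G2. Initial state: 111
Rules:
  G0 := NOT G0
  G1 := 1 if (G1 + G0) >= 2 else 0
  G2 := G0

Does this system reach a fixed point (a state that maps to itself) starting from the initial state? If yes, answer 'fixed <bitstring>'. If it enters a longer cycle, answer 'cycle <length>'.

Step 0: 111
Step 1: G0=NOT G0=NOT 1=0 G1=(1+1>=2)=1 G2=G0=1 -> 011
Step 2: G0=NOT G0=NOT 0=1 G1=(1+0>=2)=0 G2=G0=0 -> 100
Step 3: G0=NOT G0=NOT 1=0 G1=(0+1>=2)=0 G2=G0=1 -> 001
Step 4: G0=NOT G0=NOT 0=1 G1=(0+0>=2)=0 G2=G0=0 -> 100
Cycle of length 2 starting at step 2 -> no fixed point

Answer: cycle 2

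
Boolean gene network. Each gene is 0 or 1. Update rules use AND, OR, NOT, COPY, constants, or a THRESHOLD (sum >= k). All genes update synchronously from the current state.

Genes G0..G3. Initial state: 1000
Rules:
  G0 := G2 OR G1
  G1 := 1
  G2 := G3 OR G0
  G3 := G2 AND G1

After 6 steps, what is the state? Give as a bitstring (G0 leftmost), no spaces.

Step 1: G0=G2|G1=0|0=0 G1=1(const) G2=G3|G0=0|1=1 G3=G2&G1=0&0=0 -> 0110
Step 2: G0=G2|G1=1|1=1 G1=1(const) G2=G3|G0=0|0=0 G3=G2&G1=1&1=1 -> 1101
Step 3: G0=G2|G1=0|1=1 G1=1(const) G2=G3|G0=1|1=1 G3=G2&G1=0&1=0 -> 1110
Step 4: G0=G2|G1=1|1=1 G1=1(const) G2=G3|G0=0|1=1 G3=G2&G1=1&1=1 -> 1111
Step 5: G0=G2|G1=1|1=1 G1=1(const) G2=G3|G0=1|1=1 G3=G2&G1=1&1=1 -> 1111
Step 6: G0=G2|G1=1|1=1 G1=1(const) G2=G3|G0=1|1=1 G3=G2&G1=1&1=1 -> 1111

1111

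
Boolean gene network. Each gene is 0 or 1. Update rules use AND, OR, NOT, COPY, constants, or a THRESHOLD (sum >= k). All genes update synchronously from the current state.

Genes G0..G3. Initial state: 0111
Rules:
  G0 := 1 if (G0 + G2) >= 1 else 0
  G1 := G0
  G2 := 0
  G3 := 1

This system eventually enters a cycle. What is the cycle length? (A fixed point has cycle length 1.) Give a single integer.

Step 0: 0111
Step 1: G0=(0+1>=1)=1 G1=G0=0 G2=0(const) G3=1(const) -> 1001
Step 2: G0=(1+0>=1)=1 G1=G0=1 G2=0(const) G3=1(const) -> 1101
Step 3: G0=(1+0>=1)=1 G1=G0=1 G2=0(const) G3=1(const) -> 1101
State from step 3 equals state from step 2 -> cycle length 1

Answer: 1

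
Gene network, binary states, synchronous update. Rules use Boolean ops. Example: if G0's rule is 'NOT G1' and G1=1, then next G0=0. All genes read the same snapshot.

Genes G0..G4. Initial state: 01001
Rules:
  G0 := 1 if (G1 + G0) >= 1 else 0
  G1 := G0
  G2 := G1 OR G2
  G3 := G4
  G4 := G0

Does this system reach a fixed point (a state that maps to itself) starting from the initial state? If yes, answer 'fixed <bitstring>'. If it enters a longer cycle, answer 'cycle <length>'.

Step 0: 01001
Step 1: G0=(1+0>=1)=1 G1=G0=0 G2=G1|G2=1|0=1 G3=G4=1 G4=G0=0 -> 10110
Step 2: G0=(0+1>=1)=1 G1=G0=1 G2=G1|G2=0|1=1 G3=G4=0 G4=G0=1 -> 11101
Step 3: G0=(1+1>=1)=1 G1=G0=1 G2=G1|G2=1|1=1 G3=G4=1 G4=G0=1 -> 11111
Step 4: G0=(1+1>=1)=1 G1=G0=1 G2=G1|G2=1|1=1 G3=G4=1 G4=G0=1 -> 11111
Fixed point reached at step 3: 11111

Answer: fixed 11111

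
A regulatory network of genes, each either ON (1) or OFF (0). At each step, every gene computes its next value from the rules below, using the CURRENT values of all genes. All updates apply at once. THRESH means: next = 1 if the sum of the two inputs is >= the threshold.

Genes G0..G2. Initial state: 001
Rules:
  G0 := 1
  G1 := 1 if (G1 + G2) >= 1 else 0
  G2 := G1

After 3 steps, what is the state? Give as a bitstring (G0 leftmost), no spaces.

Step 1: G0=1(const) G1=(0+1>=1)=1 G2=G1=0 -> 110
Step 2: G0=1(const) G1=(1+0>=1)=1 G2=G1=1 -> 111
Step 3: G0=1(const) G1=(1+1>=1)=1 G2=G1=1 -> 111

111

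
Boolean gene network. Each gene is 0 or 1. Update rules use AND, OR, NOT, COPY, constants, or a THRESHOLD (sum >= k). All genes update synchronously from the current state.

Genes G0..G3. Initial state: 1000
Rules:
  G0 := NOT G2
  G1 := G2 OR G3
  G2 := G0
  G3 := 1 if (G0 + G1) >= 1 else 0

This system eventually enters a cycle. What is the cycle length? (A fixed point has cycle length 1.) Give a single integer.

Step 0: 1000
Step 1: G0=NOT G2=NOT 0=1 G1=G2|G3=0|0=0 G2=G0=1 G3=(1+0>=1)=1 -> 1011
Step 2: G0=NOT G2=NOT 1=0 G1=G2|G3=1|1=1 G2=G0=1 G3=(1+0>=1)=1 -> 0111
Step 3: G0=NOT G2=NOT 1=0 G1=G2|G3=1|1=1 G2=G0=0 G3=(0+1>=1)=1 -> 0101
Step 4: G0=NOT G2=NOT 0=1 G1=G2|G3=0|1=1 G2=G0=0 G3=(0+1>=1)=1 -> 1101
Step 5: G0=NOT G2=NOT 0=1 G1=G2|G3=0|1=1 G2=G0=1 G3=(1+1>=1)=1 -> 1111
Step 6: G0=NOT G2=NOT 1=0 G1=G2|G3=1|1=1 G2=G0=1 G3=(1+1>=1)=1 -> 0111
State from step 6 equals state from step 2 -> cycle length 4

Answer: 4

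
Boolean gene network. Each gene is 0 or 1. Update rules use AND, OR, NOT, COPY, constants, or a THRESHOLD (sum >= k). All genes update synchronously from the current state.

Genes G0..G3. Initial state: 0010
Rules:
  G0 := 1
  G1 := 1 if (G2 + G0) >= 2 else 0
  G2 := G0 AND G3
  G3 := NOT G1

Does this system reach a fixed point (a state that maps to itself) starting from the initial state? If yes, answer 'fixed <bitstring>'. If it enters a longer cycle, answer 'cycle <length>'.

Step 0: 0010
Step 1: G0=1(const) G1=(1+0>=2)=0 G2=G0&G3=0&0=0 G3=NOT G1=NOT 0=1 -> 1001
Step 2: G0=1(const) G1=(0+1>=2)=0 G2=G0&G3=1&1=1 G3=NOT G1=NOT 0=1 -> 1011
Step 3: G0=1(const) G1=(1+1>=2)=1 G2=G0&G3=1&1=1 G3=NOT G1=NOT 0=1 -> 1111
Step 4: G0=1(const) G1=(1+1>=2)=1 G2=G0&G3=1&1=1 G3=NOT G1=NOT 1=0 -> 1110
Step 5: G0=1(const) G1=(1+1>=2)=1 G2=G0&G3=1&0=0 G3=NOT G1=NOT 1=0 -> 1100
Step 6: G0=1(const) G1=(0+1>=2)=0 G2=G0&G3=1&0=0 G3=NOT G1=NOT 1=0 -> 1000
Step 7: G0=1(const) G1=(0+1>=2)=0 G2=G0&G3=1&0=0 G3=NOT G1=NOT 0=1 -> 1001
Cycle of length 6 starting at step 1 -> no fixed point

Answer: cycle 6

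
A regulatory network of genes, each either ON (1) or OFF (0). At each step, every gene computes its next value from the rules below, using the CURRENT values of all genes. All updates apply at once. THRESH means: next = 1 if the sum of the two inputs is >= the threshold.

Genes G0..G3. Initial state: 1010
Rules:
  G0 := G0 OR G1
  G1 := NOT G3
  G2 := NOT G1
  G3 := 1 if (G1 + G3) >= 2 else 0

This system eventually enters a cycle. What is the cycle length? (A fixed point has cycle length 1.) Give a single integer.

Answer: 1

Derivation:
Step 0: 1010
Step 1: G0=G0|G1=1|0=1 G1=NOT G3=NOT 0=1 G2=NOT G1=NOT 0=1 G3=(0+0>=2)=0 -> 1110
Step 2: G0=G0|G1=1|1=1 G1=NOT G3=NOT 0=1 G2=NOT G1=NOT 1=0 G3=(1+0>=2)=0 -> 1100
Step 3: G0=G0|G1=1|1=1 G1=NOT G3=NOT 0=1 G2=NOT G1=NOT 1=0 G3=(1+0>=2)=0 -> 1100
State from step 3 equals state from step 2 -> cycle length 1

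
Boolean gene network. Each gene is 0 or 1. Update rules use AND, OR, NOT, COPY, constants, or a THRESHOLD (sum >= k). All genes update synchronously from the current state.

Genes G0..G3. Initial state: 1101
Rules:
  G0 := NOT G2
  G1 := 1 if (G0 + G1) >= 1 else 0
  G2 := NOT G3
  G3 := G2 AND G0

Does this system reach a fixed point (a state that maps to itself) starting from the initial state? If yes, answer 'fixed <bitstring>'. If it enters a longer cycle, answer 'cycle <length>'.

Answer: cycle 3

Derivation:
Step 0: 1101
Step 1: G0=NOT G2=NOT 0=1 G1=(1+1>=1)=1 G2=NOT G3=NOT 1=0 G3=G2&G0=0&1=0 -> 1100
Step 2: G0=NOT G2=NOT 0=1 G1=(1+1>=1)=1 G2=NOT G3=NOT 0=1 G3=G2&G0=0&1=0 -> 1110
Step 3: G0=NOT G2=NOT 1=0 G1=(1+1>=1)=1 G2=NOT G3=NOT 0=1 G3=G2&G0=1&1=1 -> 0111
Step 4: G0=NOT G2=NOT 1=0 G1=(0+1>=1)=1 G2=NOT G3=NOT 1=0 G3=G2&G0=1&0=0 -> 0100
Step 5: G0=NOT G2=NOT 0=1 G1=(0+1>=1)=1 G2=NOT G3=NOT 0=1 G3=G2&G0=0&0=0 -> 1110
Cycle of length 3 starting at step 2 -> no fixed point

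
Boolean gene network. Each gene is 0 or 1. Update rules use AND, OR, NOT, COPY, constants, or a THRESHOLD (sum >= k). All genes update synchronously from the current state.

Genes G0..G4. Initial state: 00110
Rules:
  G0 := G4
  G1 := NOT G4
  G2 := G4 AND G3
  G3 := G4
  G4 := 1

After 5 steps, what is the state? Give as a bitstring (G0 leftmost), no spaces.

Step 1: G0=G4=0 G1=NOT G4=NOT 0=1 G2=G4&G3=0&1=0 G3=G4=0 G4=1(const) -> 01001
Step 2: G0=G4=1 G1=NOT G4=NOT 1=0 G2=G4&G3=1&0=0 G3=G4=1 G4=1(const) -> 10011
Step 3: G0=G4=1 G1=NOT G4=NOT 1=0 G2=G4&G3=1&1=1 G3=G4=1 G4=1(const) -> 10111
Step 4: G0=G4=1 G1=NOT G4=NOT 1=0 G2=G4&G3=1&1=1 G3=G4=1 G4=1(const) -> 10111
Step 5: G0=G4=1 G1=NOT G4=NOT 1=0 G2=G4&G3=1&1=1 G3=G4=1 G4=1(const) -> 10111

10111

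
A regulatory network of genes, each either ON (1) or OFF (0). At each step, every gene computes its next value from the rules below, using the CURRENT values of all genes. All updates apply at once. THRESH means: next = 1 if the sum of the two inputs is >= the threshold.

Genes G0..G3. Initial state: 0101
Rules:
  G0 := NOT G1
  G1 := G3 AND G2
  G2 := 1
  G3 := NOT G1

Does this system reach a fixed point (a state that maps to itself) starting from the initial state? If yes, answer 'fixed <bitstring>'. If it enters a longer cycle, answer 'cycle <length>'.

Answer: cycle 4

Derivation:
Step 0: 0101
Step 1: G0=NOT G1=NOT 1=0 G1=G3&G2=1&0=0 G2=1(const) G3=NOT G1=NOT 1=0 -> 0010
Step 2: G0=NOT G1=NOT 0=1 G1=G3&G2=0&1=0 G2=1(const) G3=NOT G1=NOT 0=1 -> 1011
Step 3: G0=NOT G1=NOT 0=1 G1=G3&G2=1&1=1 G2=1(const) G3=NOT G1=NOT 0=1 -> 1111
Step 4: G0=NOT G1=NOT 1=0 G1=G3&G2=1&1=1 G2=1(const) G3=NOT G1=NOT 1=0 -> 0110
Step 5: G0=NOT G1=NOT 1=0 G1=G3&G2=0&1=0 G2=1(const) G3=NOT G1=NOT 1=0 -> 0010
Cycle of length 4 starting at step 1 -> no fixed point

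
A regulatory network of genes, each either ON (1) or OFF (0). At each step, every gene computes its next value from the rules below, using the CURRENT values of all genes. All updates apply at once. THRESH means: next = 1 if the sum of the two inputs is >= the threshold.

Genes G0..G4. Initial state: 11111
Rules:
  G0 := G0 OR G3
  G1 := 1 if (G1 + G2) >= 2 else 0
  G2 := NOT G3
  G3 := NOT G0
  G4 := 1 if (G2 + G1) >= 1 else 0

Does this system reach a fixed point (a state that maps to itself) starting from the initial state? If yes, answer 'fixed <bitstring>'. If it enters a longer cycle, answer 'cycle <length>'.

Answer: fixed 10101

Derivation:
Step 0: 11111
Step 1: G0=G0|G3=1|1=1 G1=(1+1>=2)=1 G2=NOT G3=NOT 1=0 G3=NOT G0=NOT 1=0 G4=(1+1>=1)=1 -> 11001
Step 2: G0=G0|G3=1|0=1 G1=(1+0>=2)=0 G2=NOT G3=NOT 0=1 G3=NOT G0=NOT 1=0 G4=(0+1>=1)=1 -> 10101
Step 3: G0=G0|G3=1|0=1 G1=(0+1>=2)=0 G2=NOT G3=NOT 0=1 G3=NOT G0=NOT 1=0 G4=(1+0>=1)=1 -> 10101
Fixed point reached at step 2: 10101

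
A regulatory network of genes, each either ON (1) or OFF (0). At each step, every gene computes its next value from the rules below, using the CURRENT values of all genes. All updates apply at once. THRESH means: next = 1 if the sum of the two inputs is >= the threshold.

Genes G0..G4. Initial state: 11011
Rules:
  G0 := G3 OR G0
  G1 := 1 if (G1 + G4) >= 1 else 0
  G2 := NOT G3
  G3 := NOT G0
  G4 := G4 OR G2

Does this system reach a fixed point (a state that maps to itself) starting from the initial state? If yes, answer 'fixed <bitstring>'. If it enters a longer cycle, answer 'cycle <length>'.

Step 0: 11011
Step 1: G0=G3|G0=1|1=1 G1=(1+1>=1)=1 G2=NOT G3=NOT 1=0 G3=NOT G0=NOT 1=0 G4=G4|G2=1|0=1 -> 11001
Step 2: G0=G3|G0=0|1=1 G1=(1+1>=1)=1 G2=NOT G3=NOT 0=1 G3=NOT G0=NOT 1=0 G4=G4|G2=1|0=1 -> 11101
Step 3: G0=G3|G0=0|1=1 G1=(1+1>=1)=1 G2=NOT G3=NOT 0=1 G3=NOT G0=NOT 1=0 G4=G4|G2=1|1=1 -> 11101
Fixed point reached at step 2: 11101

Answer: fixed 11101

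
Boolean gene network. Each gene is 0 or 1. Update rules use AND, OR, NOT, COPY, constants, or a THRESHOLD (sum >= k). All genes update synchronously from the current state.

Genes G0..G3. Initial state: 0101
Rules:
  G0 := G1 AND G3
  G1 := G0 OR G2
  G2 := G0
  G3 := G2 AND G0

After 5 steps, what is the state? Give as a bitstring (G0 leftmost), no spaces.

Step 1: G0=G1&G3=1&1=1 G1=G0|G2=0|0=0 G2=G0=0 G3=G2&G0=0&0=0 -> 1000
Step 2: G0=G1&G3=0&0=0 G1=G0|G2=1|0=1 G2=G0=1 G3=G2&G0=0&1=0 -> 0110
Step 3: G0=G1&G3=1&0=0 G1=G0|G2=0|1=1 G2=G0=0 G3=G2&G0=1&0=0 -> 0100
Step 4: G0=G1&G3=1&0=0 G1=G0|G2=0|0=0 G2=G0=0 G3=G2&G0=0&0=0 -> 0000
Step 5: G0=G1&G3=0&0=0 G1=G0|G2=0|0=0 G2=G0=0 G3=G2&G0=0&0=0 -> 0000

0000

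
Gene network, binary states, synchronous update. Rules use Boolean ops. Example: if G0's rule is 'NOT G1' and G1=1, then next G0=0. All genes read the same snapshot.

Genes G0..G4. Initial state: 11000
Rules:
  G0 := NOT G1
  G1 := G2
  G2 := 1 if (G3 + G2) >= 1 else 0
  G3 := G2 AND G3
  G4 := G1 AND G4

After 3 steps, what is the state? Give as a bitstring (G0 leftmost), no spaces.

Step 1: G0=NOT G1=NOT 1=0 G1=G2=0 G2=(0+0>=1)=0 G3=G2&G3=0&0=0 G4=G1&G4=1&0=0 -> 00000
Step 2: G0=NOT G1=NOT 0=1 G1=G2=0 G2=(0+0>=1)=0 G3=G2&G3=0&0=0 G4=G1&G4=0&0=0 -> 10000
Step 3: G0=NOT G1=NOT 0=1 G1=G2=0 G2=(0+0>=1)=0 G3=G2&G3=0&0=0 G4=G1&G4=0&0=0 -> 10000

10000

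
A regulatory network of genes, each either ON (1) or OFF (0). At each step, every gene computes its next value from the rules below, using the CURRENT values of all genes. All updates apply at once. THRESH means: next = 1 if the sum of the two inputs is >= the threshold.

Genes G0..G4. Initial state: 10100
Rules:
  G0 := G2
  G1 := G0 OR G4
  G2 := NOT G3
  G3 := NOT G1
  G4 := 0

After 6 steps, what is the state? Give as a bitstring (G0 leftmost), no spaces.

Step 1: G0=G2=1 G1=G0|G4=1|0=1 G2=NOT G3=NOT 0=1 G3=NOT G1=NOT 0=1 G4=0(const) -> 11110
Step 2: G0=G2=1 G1=G0|G4=1|0=1 G2=NOT G3=NOT 1=0 G3=NOT G1=NOT 1=0 G4=0(const) -> 11000
Step 3: G0=G2=0 G1=G0|G4=1|0=1 G2=NOT G3=NOT 0=1 G3=NOT G1=NOT 1=0 G4=0(const) -> 01100
Step 4: G0=G2=1 G1=G0|G4=0|0=0 G2=NOT G3=NOT 0=1 G3=NOT G1=NOT 1=0 G4=0(const) -> 10100
Step 5: G0=G2=1 G1=G0|G4=1|0=1 G2=NOT G3=NOT 0=1 G3=NOT G1=NOT 0=1 G4=0(const) -> 11110
Step 6: G0=G2=1 G1=G0|G4=1|0=1 G2=NOT G3=NOT 1=0 G3=NOT G1=NOT 1=0 G4=0(const) -> 11000

11000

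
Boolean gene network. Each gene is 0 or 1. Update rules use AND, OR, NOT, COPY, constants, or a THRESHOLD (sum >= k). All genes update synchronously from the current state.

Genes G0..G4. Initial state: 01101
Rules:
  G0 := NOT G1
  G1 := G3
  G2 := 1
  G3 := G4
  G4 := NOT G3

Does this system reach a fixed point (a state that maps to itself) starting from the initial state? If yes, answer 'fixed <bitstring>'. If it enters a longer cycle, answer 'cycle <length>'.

Step 0: 01101
Step 1: G0=NOT G1=NOT 1=0 G1=G3=0 G2=1(const) G3=G4=1 G4=NOT G3=NOT 0=1 -> 00111
Step 2: G0=NOT G1=NOT 0=1 G1=G3=1 G2=1(const) G3=G4=1 G4=NOT G3=NOT 1=0 -> 11110
Step 3: G0=NOT G1=NOT 1=0 G1=G3=1 G2=1(const) G3=G4=0 G4=NOT G3=NOT 1=0 -> 01100
Step 4: G0=NOT G1=NOT 1=0 G1=G3=0 G2=1(const) G3=G4=0 G4=NOT G3=NOT 0=1 -> 00101
Step 5: G0=NOT G1=NOT 0=1 G1=G3=0 G2=1(const) G3=G4=1 G4=NOT G3=NOT 0=1 -> 10111
Step 6: G0=NOT G1=NOT 0=1 G1=G3=1 G2=1(const) G3=G4=1 G4=NOT G3=NOT 1=0 -> 11110
Cycle of length 4 starting at step 2 -> no fixed point

Answer: cycle 4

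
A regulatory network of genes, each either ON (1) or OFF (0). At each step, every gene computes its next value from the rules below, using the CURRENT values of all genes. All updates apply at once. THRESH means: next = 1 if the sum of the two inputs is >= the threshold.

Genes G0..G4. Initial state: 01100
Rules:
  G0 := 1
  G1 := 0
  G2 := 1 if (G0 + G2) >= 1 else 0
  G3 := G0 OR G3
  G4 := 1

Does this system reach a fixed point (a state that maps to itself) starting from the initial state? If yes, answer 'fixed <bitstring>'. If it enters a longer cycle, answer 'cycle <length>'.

Step 0: 01100
Step 1: G0=1(const) G1=0(const) G2=(0+1>=1)=1 G3=G0|G3=0|0=0 G4=1(const) -> 10101
Step 2: G0=1(const) G1=0(const) G2=(1+1>=1)=1 G3=G0|G3=1|0=1 G4=1(const) -> 10111
Step 3: G0=1(const) G1=0(const) G2=(1+1>=1)=1 G3=G0|G3=1|1=1 G4=1(const) -> 10111
Fixed point reached at step 2: 10111

Answer: fixed 10111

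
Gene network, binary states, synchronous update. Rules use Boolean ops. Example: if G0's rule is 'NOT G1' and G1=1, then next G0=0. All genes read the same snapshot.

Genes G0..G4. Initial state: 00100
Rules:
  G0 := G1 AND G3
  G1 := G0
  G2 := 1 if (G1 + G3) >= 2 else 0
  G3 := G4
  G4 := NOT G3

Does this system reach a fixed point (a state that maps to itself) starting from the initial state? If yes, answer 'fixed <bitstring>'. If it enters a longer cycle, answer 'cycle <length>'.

Answer: cycle 4

Derivation:
Step 0: 00100
Step 1: G0=G1&G3=0&0=0 G1=G0=0 G2=(0+0>=2)=0 G3=G4=0 G4=NOT G3=NOT 0=1 -> 00001
Step 2: G0=G1&G3=0&0=0 G1=G0=0 G2=(0+0>=2)=0 G3=G4=1 G4=NOT G3=NOT 0=1 -> 00011
Step 3: G0=G1&G3=0&1=0 G1=G0=0 G2=(0+1>=2)=0 G3=G4=1 G4=NOT G3=NOT 1=0 -> 00010
Step 4: G0=G1&G3=0&1=0 G1=G0=0 G2=(0+1>=2)=0 G3=G4=0 G4=NOT G3=NOT 1=0 -> 00000
Step 5: G0=G1&G3=0&0=0 G1=G0=0 G2=(0+0>=2)=0 G3=G4=0 G4=NOT G3=NOT 0=1 -> 00001
Cycle of length 4 starting at step 1 -> no fixed point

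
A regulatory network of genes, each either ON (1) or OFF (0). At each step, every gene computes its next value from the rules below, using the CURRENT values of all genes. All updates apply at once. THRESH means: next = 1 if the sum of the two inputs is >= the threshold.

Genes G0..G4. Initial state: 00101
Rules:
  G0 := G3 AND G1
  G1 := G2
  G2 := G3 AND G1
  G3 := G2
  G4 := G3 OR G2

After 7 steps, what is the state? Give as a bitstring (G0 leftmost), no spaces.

Step 1: G0=G3&G1=0&0=0 G1=G2=1 G2=G3&G1=0&0=0 G3=G2=1 G4=G3|G2=0|1=1 -> 01011
Step 2: G0=G3&G1=1&1=1 G1=G2=0 G2=G3&G1=1&1=1 G3=G2=0 G4=G3|G2=1|0=1 -> 10101
Step 3: G0=G3&G1=0&0=0 G1=G2=1 G2=G3&G1=0&0=0 G3=G2=1 G4=G3|G2=0|1=1 -> 01011
Step 4: G0=G3&G1=1&1=1 G1=G2=0 G2=G3&G1=1&1=1 G3=G2=0 G4=G3|G2=1|0=1 -> 10101
Step 5: G0=G3&G1=0&0=0 G1=G2=1 G2=G3&G1=0&0=0 G3=G2=1 G4=G3|G2=0|1=1 -> 01011
Step 6: G0=G3&G1=1&1=1 G1=G2=0 G2=G3&G1=1&1=1 G3=G2=0 G4=G3|G2=1|0=1 -> 10101
Step 7: G0=G3&G1=0&0=0 G1=G2=1 G2=G3&G1=0&0=0 G3=G2=1 G4=G3|G2=0|1=1 -> 01011

01011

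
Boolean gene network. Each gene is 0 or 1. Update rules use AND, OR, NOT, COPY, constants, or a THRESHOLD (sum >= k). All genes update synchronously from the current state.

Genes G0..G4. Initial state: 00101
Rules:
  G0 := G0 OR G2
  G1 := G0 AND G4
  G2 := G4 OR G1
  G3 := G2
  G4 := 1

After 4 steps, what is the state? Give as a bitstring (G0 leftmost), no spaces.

Step 1: G0=G0|G2=0|1=1 G1=G0&G4=0&1=0 G2=G4|G1=1|0=1 G3=G2=1 G4=1(const) -> 10111
Step 2: G0=G0|G2=1|1=1 G1=G0&G4=1&1=1 G2=G4|G1=1|0=1 G3=G2=1 G4=1(const) -> 11111
Step 3: G0=G0|G2=1|1=1 G1=G0&G4=1&1=1 G2=G4|G1=1|1=1 G3=G2=1 G4=1(const) -> 11111
Step 4: G0=G0|G2=1|1=1 G1=G0&G4=1&1=1 G2=G4|G1=1|1=1 G3=G2=1 G4=1(const) -> 11111

11111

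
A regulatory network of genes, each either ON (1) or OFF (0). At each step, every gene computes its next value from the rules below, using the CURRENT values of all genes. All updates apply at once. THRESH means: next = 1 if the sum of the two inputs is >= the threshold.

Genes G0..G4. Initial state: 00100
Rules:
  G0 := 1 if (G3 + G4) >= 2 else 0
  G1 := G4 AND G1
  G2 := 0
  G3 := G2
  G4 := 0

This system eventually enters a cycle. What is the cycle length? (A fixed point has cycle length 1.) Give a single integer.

Step 0: 00100
Step 1: G0=(0+0>=2)=0 G1=G4&G1=0&0=0 G2=0(const) G3=G2=1 G4=0(const) -> 00010
Step 2: G0=(1+0>=2)=0 G1=G4&G1=0&0=0 G2=0(const) G3=G2=0 G4=0(const) -> 00000
Step 3: G0=(0+0>=2)=0 G1=G4&G1=0&0=0 G2=0(const) G3=G2=0 G4=0(const) -> 00000
State from step 3 equals state from step 2 -> cycle length 1

Answer: 1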